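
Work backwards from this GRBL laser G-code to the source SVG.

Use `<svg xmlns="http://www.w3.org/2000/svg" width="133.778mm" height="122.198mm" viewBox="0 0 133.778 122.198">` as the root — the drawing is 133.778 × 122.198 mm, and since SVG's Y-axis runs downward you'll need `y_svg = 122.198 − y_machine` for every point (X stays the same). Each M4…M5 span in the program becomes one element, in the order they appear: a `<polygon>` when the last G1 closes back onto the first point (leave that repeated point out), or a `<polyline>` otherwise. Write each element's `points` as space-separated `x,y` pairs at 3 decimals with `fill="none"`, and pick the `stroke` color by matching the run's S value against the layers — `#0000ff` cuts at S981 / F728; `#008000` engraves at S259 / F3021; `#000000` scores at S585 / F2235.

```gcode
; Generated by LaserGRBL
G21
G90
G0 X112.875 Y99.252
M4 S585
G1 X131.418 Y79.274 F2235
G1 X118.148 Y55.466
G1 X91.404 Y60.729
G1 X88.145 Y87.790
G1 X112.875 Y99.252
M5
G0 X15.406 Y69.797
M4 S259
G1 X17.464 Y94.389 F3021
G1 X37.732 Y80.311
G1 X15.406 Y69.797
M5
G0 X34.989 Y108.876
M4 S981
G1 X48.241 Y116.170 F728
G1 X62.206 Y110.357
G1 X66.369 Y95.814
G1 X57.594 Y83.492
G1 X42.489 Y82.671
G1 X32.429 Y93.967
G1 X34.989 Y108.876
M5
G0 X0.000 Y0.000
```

<svg xmlns="http://www.w3.org/2000/svg" width="133.778mm" height="122.198mm" viewBox="0 0 133.778 122.198">
  <polygon points="112.875,22.946 131.418,42.924 118.148,66.732 91.404,61.469 88.145,34.408" fill="none" stroke="#000000"/>
  <polygon points="15.406,52.401 17.464,27.809 37.732,41.887" fill="none" stroke="#008000"/>
  <polygon points="34.989,13.322 48.241,6.028 62.206,11.841 66.369,26.384 57.594,38.706 42.489,39.527 32.429,28.231" fill="none" stroke="#0000ff"/>
</svg>

Each laser-on run becomes one SVG element. Flip Y back into SVG space with y_svg = 122.198 − y_machine.

Run 1: S585 ⇒ score layer `#000000`. The run returns to its start, so emit a `<polygon>` with points (Y-flipped): 112.875,22.946 131.418,42.924 118.148,66.732 91.404,61.469 88.145,34.408.

Run 2: the run's S259 means `#008000` (engrave). The run returns to its start, so emit a `<polygon>` with points (Y-flipped): 15.406,52.401 17.464,27.809 37.732,41.887.

Run 3: the run's S981 means `#0000ff` (cut). The run returns to its start, so emit a `<polygon>` with points (Y-flipped): 34.989,13.322 48.241,6.028 62.206,11.841 66.369,26.384 57.594,38.706 42.489,39.527 32.429,28.231.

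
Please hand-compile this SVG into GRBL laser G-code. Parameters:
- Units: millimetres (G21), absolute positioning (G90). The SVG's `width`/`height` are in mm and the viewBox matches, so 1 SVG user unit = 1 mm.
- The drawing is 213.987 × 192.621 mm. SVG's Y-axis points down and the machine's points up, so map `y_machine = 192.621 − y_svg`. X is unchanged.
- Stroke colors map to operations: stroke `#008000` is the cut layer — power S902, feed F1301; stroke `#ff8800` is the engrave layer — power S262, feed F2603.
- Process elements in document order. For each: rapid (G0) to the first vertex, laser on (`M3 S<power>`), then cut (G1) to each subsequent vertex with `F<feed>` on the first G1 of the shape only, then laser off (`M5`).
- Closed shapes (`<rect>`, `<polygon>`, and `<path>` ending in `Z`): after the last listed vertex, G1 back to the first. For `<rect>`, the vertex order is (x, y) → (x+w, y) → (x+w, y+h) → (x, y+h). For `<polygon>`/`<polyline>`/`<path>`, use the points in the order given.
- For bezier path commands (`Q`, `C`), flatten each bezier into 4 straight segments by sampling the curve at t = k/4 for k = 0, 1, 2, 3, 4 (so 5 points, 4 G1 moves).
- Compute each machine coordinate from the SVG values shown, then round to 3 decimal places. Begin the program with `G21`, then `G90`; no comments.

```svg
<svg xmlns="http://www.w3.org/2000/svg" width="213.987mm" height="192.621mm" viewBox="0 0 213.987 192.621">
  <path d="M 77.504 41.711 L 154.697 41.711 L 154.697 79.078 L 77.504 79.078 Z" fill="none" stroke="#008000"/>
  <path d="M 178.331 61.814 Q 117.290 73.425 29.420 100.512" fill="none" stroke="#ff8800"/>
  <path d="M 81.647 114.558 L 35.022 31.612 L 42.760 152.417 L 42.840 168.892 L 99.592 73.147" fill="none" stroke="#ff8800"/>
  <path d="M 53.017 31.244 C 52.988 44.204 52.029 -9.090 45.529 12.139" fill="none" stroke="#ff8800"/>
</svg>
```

G21
G90
G0 X77.504 Y150.910
M3 S902
G1 X154.697 Y150.910 F1301
G1 X154.697 Y113.543
G1 X77.504 Y113.543
G1 X77.504 Y150.910
M5
G0 X178.331 Y130.807
M3 S262
G1 X146.134 Y124.034 F2603
G1 X110.583 Y115.327
G1 X71.678 Y104.685
G1 X29.420 Y92.109
M5
G0 X81.647 Y78.063
M3 S262
G1 X35.022 Y161.009 F2603
G1 X42.760 Y40.204
G1 X42.840 Y23.729
G1 X99.592 Y119.474
M5
G0 X53.017 Y161.377
M3 S262
G1 X52.749 Y161.880 F2603
G1 X51.700 Y174.030
G1 X49.437 Y184.630
G1 X45.529 Y180.482
M5

Since the viewBox matches the mm dimensions, user units are millimetres directly. The only transform is the Y-flip y_m = 192.621 − y_svg.

Shape 1 is a rectangle drawn with `<path>`. Its stroke #008000 means cut at S902, F1301. After flipping Y the toolpath is (77.504,150.910) → (154.697,150.910) → (154.697,113.543) → (77.504,113.543) → (77.504,150.910), returning to the start.

Shape 2 is a quadratic bezier drawn with `<path>`. Its stroke #ff8800 means engrave at S262, F2603. After flipping Y the toolpath is (178.331,130.807) → (146.134,124.034) → (110.583,115.327) → (71.678,104.685) → (29.420,92.109).

Shape 3 is a open polyline drawn with `<path>`. Its stroke #ff8800 means engrave at S262, F2603. After flipping Y the toolpath is (81.647,78.063) → (35.022,161.009) → (42.760,40.204) → (42.840,23.729) → (99.592,119.474).

Shape 4 is a cubic bezier drawn with `<path>`. Its stroke #ff8800 means engrave at S262, F2603. After flipping Y the toolpath is (53.017,161.377) → (52.749,161.880) → (51.700,174.030) → (49.437,184.630) → (45.529,180.482).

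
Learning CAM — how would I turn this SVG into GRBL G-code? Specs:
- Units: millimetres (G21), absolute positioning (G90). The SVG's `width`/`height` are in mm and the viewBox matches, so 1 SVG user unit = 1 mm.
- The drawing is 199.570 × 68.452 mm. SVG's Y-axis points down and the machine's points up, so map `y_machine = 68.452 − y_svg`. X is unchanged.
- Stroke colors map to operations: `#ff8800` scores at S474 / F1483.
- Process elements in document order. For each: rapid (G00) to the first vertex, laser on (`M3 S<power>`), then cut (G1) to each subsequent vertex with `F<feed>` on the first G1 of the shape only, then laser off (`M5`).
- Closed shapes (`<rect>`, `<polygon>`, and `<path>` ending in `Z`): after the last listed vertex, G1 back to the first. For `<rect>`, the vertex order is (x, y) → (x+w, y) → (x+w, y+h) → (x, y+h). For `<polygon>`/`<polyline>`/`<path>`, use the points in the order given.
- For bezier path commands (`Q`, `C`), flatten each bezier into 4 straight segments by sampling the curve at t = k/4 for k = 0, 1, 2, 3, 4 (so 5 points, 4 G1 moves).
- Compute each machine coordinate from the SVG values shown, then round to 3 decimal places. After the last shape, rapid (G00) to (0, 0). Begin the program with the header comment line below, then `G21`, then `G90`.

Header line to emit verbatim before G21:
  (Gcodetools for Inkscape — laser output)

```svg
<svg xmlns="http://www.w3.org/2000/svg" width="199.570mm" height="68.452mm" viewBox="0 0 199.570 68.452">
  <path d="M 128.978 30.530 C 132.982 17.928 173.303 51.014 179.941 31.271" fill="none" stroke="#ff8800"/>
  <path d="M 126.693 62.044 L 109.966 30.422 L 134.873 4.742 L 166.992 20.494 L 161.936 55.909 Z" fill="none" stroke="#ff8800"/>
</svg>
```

(Gcodetools for Inkscape — laser output)
G21
G90
G00 X128.978 Y37.922
M3 S474
G1 X137.697 Y40.346 F1483
G1 X153.472 Y34.874
G1 X169.741 Y30.740
G1 X179.941 Y37.181
M5
G00 X126.693 Y6.408
M3 S474
G1 X109.966 Y38.030 F1483
G1 X134.873 Y63.710
G1 X166.992 Y47.958
G1 X161.936 Y12.543
G1 X126.693 Y6.408
M5
G00 X0.000 Y0.000

1 u = 1 mm; y_m = 68.452 − y.

[1] `<path>` cubic bezier, #ff8800→score S474 F1483: (128.978,37.922) → (137.697,40.346) → (153.472,34.874) → (169.741,30.740) → (179.941,37.181)

[2] `<path>` regular polygon, #ff8800→score S474 F1483: (126.693,6.408) → (109.966,38.030) → (134.873,63.710) → (166.992,47.958) → (161.936,12.543) → (126.693,6.408) (closed)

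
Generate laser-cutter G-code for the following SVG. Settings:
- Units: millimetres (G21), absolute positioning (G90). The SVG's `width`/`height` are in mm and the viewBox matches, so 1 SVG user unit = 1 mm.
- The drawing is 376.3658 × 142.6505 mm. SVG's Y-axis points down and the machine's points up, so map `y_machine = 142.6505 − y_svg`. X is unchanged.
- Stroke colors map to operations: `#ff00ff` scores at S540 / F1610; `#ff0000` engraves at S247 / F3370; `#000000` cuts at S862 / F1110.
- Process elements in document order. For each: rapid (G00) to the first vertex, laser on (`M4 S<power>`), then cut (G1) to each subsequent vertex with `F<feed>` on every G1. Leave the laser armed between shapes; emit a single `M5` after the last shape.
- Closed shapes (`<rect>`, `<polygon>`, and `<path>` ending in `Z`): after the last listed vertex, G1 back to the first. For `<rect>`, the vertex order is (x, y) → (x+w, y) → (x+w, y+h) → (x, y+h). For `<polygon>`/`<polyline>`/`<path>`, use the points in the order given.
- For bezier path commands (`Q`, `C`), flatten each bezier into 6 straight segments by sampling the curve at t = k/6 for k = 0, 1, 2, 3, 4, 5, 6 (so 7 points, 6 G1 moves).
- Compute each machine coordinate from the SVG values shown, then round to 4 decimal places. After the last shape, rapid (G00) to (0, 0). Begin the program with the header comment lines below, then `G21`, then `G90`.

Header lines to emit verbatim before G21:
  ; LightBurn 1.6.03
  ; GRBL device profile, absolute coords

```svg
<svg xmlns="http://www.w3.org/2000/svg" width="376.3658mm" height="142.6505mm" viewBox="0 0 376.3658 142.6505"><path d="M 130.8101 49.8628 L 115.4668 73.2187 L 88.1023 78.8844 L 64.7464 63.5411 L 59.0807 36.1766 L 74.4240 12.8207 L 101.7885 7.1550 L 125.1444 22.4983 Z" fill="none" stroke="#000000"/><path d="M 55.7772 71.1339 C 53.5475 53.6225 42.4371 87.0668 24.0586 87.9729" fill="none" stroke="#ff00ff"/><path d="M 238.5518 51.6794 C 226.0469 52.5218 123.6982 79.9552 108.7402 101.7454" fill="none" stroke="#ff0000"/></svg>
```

viewBox `0 0 376.3658 142.6505` with mm width/height → 1 unit = 1 mm. Flip: y_m = 142.6505 − y_svg.

**Shape 1** — `<path>` regular polygon, stroke `#000000` → cut (S862, F1110). Machine vertices: (130.8101,92.7877) → (115.4668,69.4318) → (88.1023,63.7661) → (64.7464,79.1094) → (59.0807,106.4739) → (74.4240,129.8298) → (101.7885,135.4955) → (125.1444,120.1522) → (130.8101,92.7877). Closed: final G1 returns to the first vertex.

**Shape 2** — `<path>` cubic bezier, stroke `#ff00ff` → score (S540, F1610). Control points (SVG): P0=(55.7772,71.1339), P1=(53.5475,53.6225), P2=(42.4371,87.0668), P3=(24.0586,87.9729); sampled at t=k/6. Machine vertices: (55.7772,71.5166) → (53.9298,76.4125) → (50.6470,75.1351) → (45.9737,70.0037) → (39.9547,63.3374) → (32.6347,57.4556) → (24.0586,54.6776). Open path.

**Shape 3** — `<path>` cubic bezier, stroke `#ff0000` → engrave (S247, F3370). Control points (SVG): P0=(238.5518,51.6794), P1=(226.0469,52.5218), P2=(123.6982,79.9552), P3=(108.7402,101.7454); sampled at t=k/6. Machine vertices: (238.5518,90.9711) → (225.6329,88.4832) → (202.6632,82.4589) → (174.5659,73.7935) → (146.2642,63.3825) → (122.6812,52.1212) → (108.7402,40.9051). Open path.

; LightBurn 1.6.03
; GRBL device profile, absolute coords
G21
G90
G00 X130.8101 Y92.7877
M4 S862
G1 X115.4668 Y69.4318 F1110
G1 X88.1023 Y63.7661 F1110
G1 X64.7464 Y79.1094 F1110
G1 X59.0807 Y106.4739 F1110
G1 X74.4240 Y129.8298 F1110
G1 X101.7885 Y135.4955 F1110
G1 X125.1444 Y120.1522 F1110
G1 X130.8101 Y92.7877 F1110
G00 X55.7772 Y71.5166
M4 S540
G1 X53.9298 Y76.4125 F1610
G1 X50.6470 Y75.1351 F1610
G1 X45.9737 Y70.0037 F1610
G1 X39.9547 Y63.3374 F1610
G1 X32.6347 Y57.4556 F1610
G1 X24.0586 Y54.6776 F1610
G00 X238.5518 Y90.9711
M4 S247
G1 X225.6329 Y88.4832 F3370
G1 X202.6632 Y82.4589 F3370
G1 X174.5659 Y73.7935 F3370
G1 X146.2642 Y63.3825 F3370
G1 X122.6812 Y52.1212 F3370
G1 X108.7402 Y40.9051 F3370
M5
G00 X0.0000 Y0.0000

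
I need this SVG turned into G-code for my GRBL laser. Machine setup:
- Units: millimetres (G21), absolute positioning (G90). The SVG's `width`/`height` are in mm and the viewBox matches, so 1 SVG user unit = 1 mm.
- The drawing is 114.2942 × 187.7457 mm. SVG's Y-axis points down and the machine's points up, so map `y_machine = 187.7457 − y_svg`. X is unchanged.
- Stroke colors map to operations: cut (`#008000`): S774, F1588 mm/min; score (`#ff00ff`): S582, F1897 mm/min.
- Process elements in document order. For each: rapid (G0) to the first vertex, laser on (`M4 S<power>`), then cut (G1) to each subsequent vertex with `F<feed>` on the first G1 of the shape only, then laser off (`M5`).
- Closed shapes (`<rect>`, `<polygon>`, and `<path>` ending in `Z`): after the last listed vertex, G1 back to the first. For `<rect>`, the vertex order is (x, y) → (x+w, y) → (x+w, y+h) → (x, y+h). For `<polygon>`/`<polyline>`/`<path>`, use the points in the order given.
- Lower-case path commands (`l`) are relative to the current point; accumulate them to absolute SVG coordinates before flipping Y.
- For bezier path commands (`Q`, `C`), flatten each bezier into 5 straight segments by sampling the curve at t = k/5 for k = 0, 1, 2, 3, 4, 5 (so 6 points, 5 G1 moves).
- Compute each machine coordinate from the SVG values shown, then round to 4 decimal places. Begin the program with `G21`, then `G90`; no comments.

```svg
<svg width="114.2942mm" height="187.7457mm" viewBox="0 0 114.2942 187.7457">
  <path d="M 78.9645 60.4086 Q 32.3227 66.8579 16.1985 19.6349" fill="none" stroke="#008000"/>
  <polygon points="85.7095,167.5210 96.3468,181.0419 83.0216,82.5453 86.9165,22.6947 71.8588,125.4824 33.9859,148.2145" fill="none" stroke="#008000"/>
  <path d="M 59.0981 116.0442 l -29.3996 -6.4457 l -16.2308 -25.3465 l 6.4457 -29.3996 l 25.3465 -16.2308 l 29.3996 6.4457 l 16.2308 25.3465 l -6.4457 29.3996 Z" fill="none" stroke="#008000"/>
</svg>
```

G21
G90
G0 X78.9645 Y127.3371
M4 S774
G1 X61.5285 Y126.9043 F1588
G1 X46.5339 Y130.7652
G1 X33.9807 Y138.9200
G1 X23.8689 Y151.3685
G1 X16.1985 Y168.1108
M5
G0 X85.7095 Y20.2247
M4 S774
G1 X96.3468 Y6.7038 F1588
G1 X83.0216 Y105.2004
G1 X86.9165 Y165.0510
G1 X71.8588 Y62.2633
G1 X33.9859 Y39.5312
G1 X85.7095 Y20.2247
M5
G0 X59.0981 Y71.7015
M4 S774
G1 X29.6985 Y78.1472 F1588
G1 X13.4677 Y103.4937
G1 X19.9134 Y132.8933
G1 X45.2599 Y149.1241
G1 X74.6595 Y142.6784
G1 X90.8903 Y117.3319
G1 X84.4446 Y87.9323
G1 X59.0981 Y71.7015
M5

Since the viewBox matches the mm dimensions, user units are millimetres directly. The only transform is the Y-flip y_m = 187.7457 − y_svg.

Shape 1 is a quadratic bezier drawn with `<path>`. Its stroke #008000 means cut at S774, F1588. After flipping Y the toolpath is (78.9645,127.3371) → (61.5285,126.9043) → (46.5339,130.7652) → (33.9807,138.9200) → (23.8689,151.3685) → (16.1985,168.1108).

Shape 2 is a closed polygon drawn with `<polygon>`. Its stroke #008000 means cut at S774, F1588. After flipping Y the toolpath is (85.7095,20.2247) → (96.3468,6.7038) → (83.0216,105.2004) → (86.9165,165.0510) → (71.8588,62.2633) → (33.9859,39.5312) → (85.7095,20.2247), returning to the start.

Shape 3 is a regular polygon drawn with `<path>`. Its stroke #008000 means cut at S774, F1588. After flipping Y the toolpath is (59.0981,71.7015) → (29.6985,78.1472) → (13.4677,103.4937) → (19.9134,132.8933) → (45.2599,149.1241) → (74.6595,142.6784) → (90.8903,117.3319) → (84.4446,87.9323) → (59.0981,71.7015), returning to the start.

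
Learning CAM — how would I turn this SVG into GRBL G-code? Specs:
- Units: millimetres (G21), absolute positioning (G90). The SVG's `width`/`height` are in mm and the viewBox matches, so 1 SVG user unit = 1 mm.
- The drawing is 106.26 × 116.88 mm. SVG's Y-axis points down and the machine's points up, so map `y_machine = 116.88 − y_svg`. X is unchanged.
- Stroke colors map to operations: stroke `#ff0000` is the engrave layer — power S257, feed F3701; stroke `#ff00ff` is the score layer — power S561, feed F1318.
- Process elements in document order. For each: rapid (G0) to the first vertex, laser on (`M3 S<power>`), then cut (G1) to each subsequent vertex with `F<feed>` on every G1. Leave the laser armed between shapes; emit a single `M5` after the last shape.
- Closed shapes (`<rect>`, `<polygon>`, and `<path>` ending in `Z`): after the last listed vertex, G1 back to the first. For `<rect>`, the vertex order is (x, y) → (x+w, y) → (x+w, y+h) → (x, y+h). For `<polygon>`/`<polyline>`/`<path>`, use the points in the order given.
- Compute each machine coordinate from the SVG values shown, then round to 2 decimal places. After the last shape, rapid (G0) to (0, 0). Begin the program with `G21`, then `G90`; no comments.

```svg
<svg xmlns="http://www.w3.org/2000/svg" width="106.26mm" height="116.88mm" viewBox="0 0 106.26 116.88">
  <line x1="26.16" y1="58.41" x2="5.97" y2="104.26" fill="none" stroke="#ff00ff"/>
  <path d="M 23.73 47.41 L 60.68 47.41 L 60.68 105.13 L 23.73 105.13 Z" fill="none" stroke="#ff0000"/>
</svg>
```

G21
G90
G0 X26.16 Y58.47
M3 S561
G1 X5.97 Y12.62 F1318
G0 X23.73 Y69.47
M3 S257
G1 X60.68 Y69.47 F3701
G1 X60.68 Y11.75 F3701
G1 X23.73 Y11.75 F3701
G1 X23.73 Y69.47 F3701
M5
G0 X0.00 Y0.00

1 u = 1 mm; y_m = 116.88 − y.

[1] `<line>` line segment, #ff00ff→score S561 F1318: (26.16,58.47) → (5.97,12.62)

[2] `<path>` rectangle, #ff0000→engrave S257 F3701: (23.73,69.47) → (60.68,69.47) → (60.68,11.75) → (23.73,11.75) → (23.73,69.47) (closed)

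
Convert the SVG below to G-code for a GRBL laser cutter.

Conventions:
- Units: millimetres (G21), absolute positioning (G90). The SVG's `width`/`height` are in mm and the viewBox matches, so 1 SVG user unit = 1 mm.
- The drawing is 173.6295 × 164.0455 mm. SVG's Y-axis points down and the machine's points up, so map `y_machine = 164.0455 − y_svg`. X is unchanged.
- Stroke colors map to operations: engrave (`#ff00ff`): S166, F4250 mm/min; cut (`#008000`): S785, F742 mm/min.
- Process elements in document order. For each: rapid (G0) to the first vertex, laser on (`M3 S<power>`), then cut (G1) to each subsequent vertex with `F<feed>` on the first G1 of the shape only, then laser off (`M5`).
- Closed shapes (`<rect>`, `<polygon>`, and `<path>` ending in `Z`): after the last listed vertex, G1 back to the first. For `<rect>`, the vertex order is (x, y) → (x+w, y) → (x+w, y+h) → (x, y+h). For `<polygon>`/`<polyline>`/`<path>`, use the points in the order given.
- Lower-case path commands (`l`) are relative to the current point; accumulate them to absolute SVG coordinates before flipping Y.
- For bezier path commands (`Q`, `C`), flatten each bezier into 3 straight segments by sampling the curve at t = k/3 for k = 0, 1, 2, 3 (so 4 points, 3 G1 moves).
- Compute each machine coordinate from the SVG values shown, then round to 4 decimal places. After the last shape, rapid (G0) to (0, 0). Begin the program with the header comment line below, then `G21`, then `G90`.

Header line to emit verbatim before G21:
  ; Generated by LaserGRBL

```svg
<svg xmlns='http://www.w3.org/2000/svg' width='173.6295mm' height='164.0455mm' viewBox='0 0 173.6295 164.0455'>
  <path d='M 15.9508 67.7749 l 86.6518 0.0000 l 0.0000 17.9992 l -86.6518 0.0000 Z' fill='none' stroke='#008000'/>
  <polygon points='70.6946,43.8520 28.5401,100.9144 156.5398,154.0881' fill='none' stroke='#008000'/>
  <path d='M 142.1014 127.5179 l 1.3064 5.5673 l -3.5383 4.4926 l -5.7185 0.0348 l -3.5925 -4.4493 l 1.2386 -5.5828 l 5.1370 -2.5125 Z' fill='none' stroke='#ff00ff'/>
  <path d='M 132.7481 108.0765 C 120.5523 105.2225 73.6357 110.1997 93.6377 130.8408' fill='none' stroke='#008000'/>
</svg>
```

1 u = 1 mm; y_m = 164.0455 − y.

[1] `<path>` rectangle, #008000→cut S785 F742: (15.9508,96.2706) → (102.6026,96.2706) → (102.6026,78.2714) → (15.9508,78.2714) → (15.9508,96.2706) (closed)

[2] `<polygon>` closed polygon, #008000→cut S785 F742: (70.6946,120.1935) → (28.5401,63.1311) → (156.5398,9.9574) → (70.6946,120.1935) (closed)

[3] `<path>` regular polygon, #ff00ff→engrave S166 F4250: (142.1014,36.5276) → (143.4078,30.9603) → (139.8695,26.4677) → (134.1510,26.4329) → (130.5585,30.8822) → (131.7971,36.4650) → (136.9341,38.9775) → (142.1014,36.5276) (closed)

[4] `<path>` cubic bezier, #008000→cut S785 F742: (132.7481,55.9690) → (112.7431,55.9225) → (92.1775,48.9146) → (93.6377,33.2047)

; Generated by LaserGRBL
G21
G90
G0 X15.9508 Y96.2706
M3 S785
G1 X102.6026 Y96.2706 F742
G1 X102.6026 Y78.2714
G1 X15.9508 Y78.2714
G1 X15.9508 Y96.2706
M5
G0 X70.6946 Y120.1935
M3 S785
G1 X28.5401 Y63.1311 F742
G1 X156.5398 Y9.9574
G1 X70.6946 Y120.1935
M5
G0 X142.1014 Y36.5276
M3 S166
G1 X143.4078 Y30.9603 F4250
G1 X139.8695 Y26.4677
G1 X134.1510 Y26.4329
G1 X130.5585 Y30.8822
G1 X131.7971 Y36.4650
G1 X136.9341 Y38.9775
G1 X142.1014 Y36.5276
M5
G0 X132.7481 Y55.9690
M3 S785
G1 X112.7431 Y55.9225 F742
G1 X92.1775 Y48.9146
G1 X93.6377 Y33.2047
M5
G0 X0.0000 Y0.0000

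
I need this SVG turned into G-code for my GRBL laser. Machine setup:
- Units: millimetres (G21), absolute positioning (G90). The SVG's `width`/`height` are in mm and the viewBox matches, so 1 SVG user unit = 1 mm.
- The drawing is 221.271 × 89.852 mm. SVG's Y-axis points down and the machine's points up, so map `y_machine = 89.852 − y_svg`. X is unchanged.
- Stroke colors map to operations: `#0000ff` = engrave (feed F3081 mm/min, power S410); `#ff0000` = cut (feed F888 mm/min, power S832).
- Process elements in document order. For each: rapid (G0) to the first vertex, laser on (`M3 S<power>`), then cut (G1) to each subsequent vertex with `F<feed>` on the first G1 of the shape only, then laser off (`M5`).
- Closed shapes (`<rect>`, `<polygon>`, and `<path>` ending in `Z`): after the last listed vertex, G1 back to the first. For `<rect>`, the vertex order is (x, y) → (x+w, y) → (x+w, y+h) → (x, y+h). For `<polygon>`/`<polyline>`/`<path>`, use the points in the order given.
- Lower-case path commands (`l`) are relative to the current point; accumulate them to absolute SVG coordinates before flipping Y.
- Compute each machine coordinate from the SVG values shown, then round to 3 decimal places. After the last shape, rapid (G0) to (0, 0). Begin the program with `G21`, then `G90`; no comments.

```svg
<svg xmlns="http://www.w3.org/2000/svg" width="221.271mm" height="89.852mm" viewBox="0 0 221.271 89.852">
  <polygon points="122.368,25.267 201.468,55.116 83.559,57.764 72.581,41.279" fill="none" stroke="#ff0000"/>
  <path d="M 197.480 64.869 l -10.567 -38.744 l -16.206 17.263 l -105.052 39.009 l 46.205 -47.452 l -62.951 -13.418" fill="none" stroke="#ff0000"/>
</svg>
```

1 u = 1 mm; y_m = 89.852 − y.

[1] `<polygon>` closed polygon, #ff0000→cut S832 F888: (122.368,64.585) → (201.468,34.736) → (83.559,32.088) → (72.581,48.573) → (122.368,64.585) (closed)

[2] `<path>` open polyline, #ff0000→cut S832 F888: (197.480,24.983) → (186.913,63.727) → (170.707,46.464) → (65.655,7.455) → (111.860,54.907) → (48.909,68.325)

G21
G90
G0 X122.368 Y64.585
M3 S832
G1 X201.468 Y34.736 F888
G1 X83.559 Y32.088
G1 X72.581 Y48.573
G1 X122.368 Y64.585
M5
G0 X197.480 Y24.983
M3 S832
G1 X186.913 Y63.727 F888
G1 X170.707 Y46.464
G1 X65.655 Y7.455
G1 X111.860 Y54.907
G1 X48.909 Y68.325
M5
G0 X0.000 Y0.000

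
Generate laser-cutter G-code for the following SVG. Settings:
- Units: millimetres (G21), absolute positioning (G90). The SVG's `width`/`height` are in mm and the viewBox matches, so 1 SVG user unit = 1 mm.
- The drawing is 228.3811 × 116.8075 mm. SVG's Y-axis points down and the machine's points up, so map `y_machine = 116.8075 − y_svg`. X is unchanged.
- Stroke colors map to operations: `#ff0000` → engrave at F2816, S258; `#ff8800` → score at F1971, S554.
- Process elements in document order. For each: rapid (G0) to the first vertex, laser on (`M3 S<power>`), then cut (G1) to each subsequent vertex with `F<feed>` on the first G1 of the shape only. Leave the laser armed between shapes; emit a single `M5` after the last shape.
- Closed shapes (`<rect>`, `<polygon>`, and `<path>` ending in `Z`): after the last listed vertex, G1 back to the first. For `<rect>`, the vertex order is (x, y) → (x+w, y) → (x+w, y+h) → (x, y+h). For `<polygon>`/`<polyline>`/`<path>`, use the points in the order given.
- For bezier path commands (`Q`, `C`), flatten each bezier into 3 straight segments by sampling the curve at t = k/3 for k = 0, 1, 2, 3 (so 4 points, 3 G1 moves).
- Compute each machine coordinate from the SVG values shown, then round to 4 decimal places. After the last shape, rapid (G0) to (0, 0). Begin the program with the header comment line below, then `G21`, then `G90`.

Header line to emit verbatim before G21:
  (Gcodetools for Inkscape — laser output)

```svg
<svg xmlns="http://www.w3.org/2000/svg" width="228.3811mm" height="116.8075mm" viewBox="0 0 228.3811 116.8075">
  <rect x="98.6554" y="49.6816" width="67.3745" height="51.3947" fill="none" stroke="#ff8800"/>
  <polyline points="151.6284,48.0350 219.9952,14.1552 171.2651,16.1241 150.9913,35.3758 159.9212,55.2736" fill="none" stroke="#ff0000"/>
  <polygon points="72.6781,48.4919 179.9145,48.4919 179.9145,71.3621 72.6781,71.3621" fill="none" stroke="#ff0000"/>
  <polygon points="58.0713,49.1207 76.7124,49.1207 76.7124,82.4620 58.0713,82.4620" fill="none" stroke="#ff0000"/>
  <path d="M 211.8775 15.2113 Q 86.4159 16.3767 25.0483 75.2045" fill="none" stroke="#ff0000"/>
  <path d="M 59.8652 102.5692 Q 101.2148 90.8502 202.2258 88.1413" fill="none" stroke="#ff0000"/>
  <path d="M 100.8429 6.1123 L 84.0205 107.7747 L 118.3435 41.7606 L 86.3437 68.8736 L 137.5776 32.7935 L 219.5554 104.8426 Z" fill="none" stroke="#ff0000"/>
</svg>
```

(Gcodetools for Inkscape — laser output)
G21
G90
G0 X98.6554 Y67.1259
M3 S554
G1 X166.0299 Y67.1259 F1971
G1 X166.0299 Y15.7312
G1 X98.6554 Y15.7312
G1 X98.6554 Y67.1259
G0 X151.6284 Y68.7725
M3 S258
G1 X219.9952 Y102.6523 F2816
G1 X171.2651 Y100.6834
G1 X150.9913 Y81.4317
G1 X159.9212 Y61.5339
G0 X72.6781 Y68.3156
M3 S258
G1 X179.9145 Y68.3156 F2816
G1 X179.9145 Y45.4454
G1 X72.6781 Y45.4454
G1 X72.6781 Y68.3156
G0 X58.0713 Y67.6868
M3 S258
G1 X76.7124 Y67.6868 F2816
G1 X76.7124 Y34.3455
G1 X58.0713 Y34.3455
G1 X58.0713 Y67.6868
G0 X211.8775 Y101.5962
M3 S258
G1 X135.3580 Y94.4123 F2816
G1 X73.0816 Y74.4146
G1 X25.0483 Y41.6030
G0 X59.8652 Y14.2383
M3 S258
G1 X94.0606 Y21.0498 F2816
G1 X141.5142 Y25.8591
G1 X202.2258 Y28.6662
G0 X100.8429 Y110.6952
M3 S258
G1 X84.0205 Y9.0328 F2816
G1 X118.3435 Y75.0469
G1 X86.3437 Y47.9339
G1 X137.5776 Y84.0140
G1 X219.5554 Y11.9649
G1 X100.8429 Y110.6952
M5
G0 X0.0000 Y0.0000

viewBox `0 0 228.3811 116.8075` with mm width/height → 1 unit = 1 mm. Flip: y_m = 116.8075 − y_svg.

**Shape 1** — `<rect>` rectangle, stroke `#ff8800` → score (S554, F1971). Machine vertices: (98.6554,67.1259) → (166.0299,67.1259) → (166.0299,15.7312) → (98.6554,15.7312) → (98.6554,67.1259). Closed: final G1 returns to the first vertex.

**Shape 2** — `<polyline>` open polyline, stroke `#ff0000` → engrave (S258, F2816). Machine vertices: (151.6284,68.7725) → (219.9952,102.6523) → (171.2651,100.6834) → (150.9913,81.4317) → (159.9212,61.5339). Open path.

**Shape 3** — `<polygon>` rectangle, stroke `#ff0000` → engrave (S258, F2816). Machine vertices: (72.6781,68.3156) → (179.9145,68.3156) → (179.9145,45.4454) → (72.6781,45.4454) → (72.6781,68.3156). Closed: final G1 returns to the first vertex.

**Shape 4** — `<polygon>` rectangle, stroke `#ff0000` → engrave (S258, F2816). Machine vertices: (58.0713,67.6868) → (76.7124,67.6868) → (76.7124,34.3455) → (58.0713,34.3455) → (58.0713,67.6868). Closed: final G1 returns to the first vertex.

**Shape 5** — `<path>` quadratic bezier, stroke `#ff0000` → engrave (S258, F2816). Control points (SVG): P0=(211.8775,15.2113), P1=(86.4159,16.3767), P2=(25.0483,75.2045); sampled at t=k/3. Machine vertices: (211.8775,101.5962) → (135.3580,94.4123) → (73.0816,74.4146) → (25.0483,41.6030). Open path.

**Shape 6** — `<path>` quadratic bezier, stroke `#ff0000` → engrave (S258, F2816). Control points (SVG): P0=(59.8652,102.5692), P1=(101.2148,90.8502), P2=(202.2258,88.1413); sampled at t=k/3. Machine vertices: (59.8652,14.2383) → (94.0606,21.0498) → (141.5142,25.8591) → (202.2258,28.6662). Open path.

**Shape 7** — `<path>` closed polygon, stroke `#ff0000` → engrave (S258, F2816). Machine vertices: (100.8429,110.6952) → (84.0205,9.0328) → (118.3435,75.0469) → (86.3437,47.9339) → (137.5776,84.0140) → (219.5554,11.9649) → (100.8429,110.6952). Closed: final G1 returns to the first vertex.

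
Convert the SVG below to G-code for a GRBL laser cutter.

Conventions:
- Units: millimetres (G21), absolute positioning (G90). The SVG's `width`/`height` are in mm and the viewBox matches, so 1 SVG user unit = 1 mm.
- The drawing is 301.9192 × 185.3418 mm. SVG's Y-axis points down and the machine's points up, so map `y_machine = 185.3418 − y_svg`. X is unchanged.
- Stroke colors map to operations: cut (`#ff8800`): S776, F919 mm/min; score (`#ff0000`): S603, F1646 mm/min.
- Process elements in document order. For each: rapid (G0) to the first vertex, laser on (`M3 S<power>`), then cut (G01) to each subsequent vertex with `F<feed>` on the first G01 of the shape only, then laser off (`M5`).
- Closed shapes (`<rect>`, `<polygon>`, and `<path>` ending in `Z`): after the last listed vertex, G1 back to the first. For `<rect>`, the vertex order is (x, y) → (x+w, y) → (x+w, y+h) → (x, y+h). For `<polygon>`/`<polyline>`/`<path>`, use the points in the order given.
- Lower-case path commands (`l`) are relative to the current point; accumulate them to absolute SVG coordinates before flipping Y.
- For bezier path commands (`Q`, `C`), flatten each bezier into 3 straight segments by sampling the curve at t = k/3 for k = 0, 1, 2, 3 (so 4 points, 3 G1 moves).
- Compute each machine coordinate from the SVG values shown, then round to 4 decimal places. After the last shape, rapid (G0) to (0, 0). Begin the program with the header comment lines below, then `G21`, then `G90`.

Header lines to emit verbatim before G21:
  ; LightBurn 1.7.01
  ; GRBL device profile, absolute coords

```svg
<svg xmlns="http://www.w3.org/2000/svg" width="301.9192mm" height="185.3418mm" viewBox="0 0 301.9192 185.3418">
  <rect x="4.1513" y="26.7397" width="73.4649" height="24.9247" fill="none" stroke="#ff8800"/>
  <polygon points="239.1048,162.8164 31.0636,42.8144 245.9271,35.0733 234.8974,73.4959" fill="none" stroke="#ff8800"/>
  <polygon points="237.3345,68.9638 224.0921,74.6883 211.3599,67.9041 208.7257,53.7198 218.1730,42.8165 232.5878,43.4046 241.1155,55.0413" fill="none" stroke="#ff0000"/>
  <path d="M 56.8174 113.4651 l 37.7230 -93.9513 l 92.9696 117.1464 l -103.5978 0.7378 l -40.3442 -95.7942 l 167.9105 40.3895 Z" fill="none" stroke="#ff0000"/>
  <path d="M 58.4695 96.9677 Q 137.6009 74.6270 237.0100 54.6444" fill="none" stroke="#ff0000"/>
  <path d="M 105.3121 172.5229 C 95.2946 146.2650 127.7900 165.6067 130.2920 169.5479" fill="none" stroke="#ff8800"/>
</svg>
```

Since the viewBox matches the mm dimensions, user units are millimetres directly. The only transform is the Y-flip y_m = 185.3418 − y_svg.

Shape 1 is a rectangle drawn with `<rect>`. Its stroke #ff8800 means cut at S776, F919. After flipping Y the toolpath is (4.1513,158.6021) → (77.6162,158.6021) → (77.6162,133.6774) → (4.1513,133.6774) → (4.1513,158.6021), returning to the start.

Shape 2 is a closed polygon drawn with `<polygon>`. Its stroke #ff8800 means cut at S776, F919. After flipping Y the toolpath is (239.1048,22.5254) → (31.0636,142.5274) → (245.9271,150.2685) → (234.8974,111.8459) → (239.1048,22.5254), returning to the start.

Shape 3 is a regular polygon drawn with `<polygon>`. Its stroke #ff0000 means score at S603, F1646. After flipping Y the toolpath is (237.3345,116.3780) → (224.0921,110.6535) → (211.3599,117.4377) → (208.7257,131.6220) → (218.1730,142.5253) → (232.5878,141.9372) → (241.1155,130.3005) → (237.3345,116.3780), returning to the start.

Shape 4 is a closed polygon drawn with `<path>`. Its stroke #ff0000 means score at S603, F1646. After flipping Y the toolpath is (56.8174,71.8767) → (94.5404,165.8280) → (187.5100,48.6816) → (83.9122,47.9438) → (43.5680,143.7380) → (211.4785,103.3485) → (56.8174,71.8767), returning to the start.

Shape 5 is a quadratic bezier drawn with `<path>`. Its stroke #ff0000 means score at S603, F1646. After flipping Y the toolpath is (58.4695,88.3741) → (113.4768,103.0059) → (172.9903,117.1137) → (237.0100,130.6974).

Shape 6 is a cubic bezier drawn with `<path>`. Its stroke #ff8800 means cut at S776, F919. After flipping Y the toolpath is (105.3121,12.8189) → (106.7801,26.1362) → (120.4776,22.6093) → (130.2920,15.7939).

; LightBurn 1.7.01
; GRBL device profile, absolute coords
G21
G90
G0 X4.1513 Y158.6021
M3 S776
G01 X77.6162 Y158.6021 F919
G01 X77.6162 Y133.6774
G01 X4.1513 Y133.6774
G01 X4.1513 Y158.6021
M5
G0 X239.1048 Y22.5254
M3 S776
G01 X31.0636 Y142.5274 F919
G01 X245.9271 Y150.2685
G01 X234.8974 Y111.8459
G01 X239.1048 Y22.5254
M5
G0 X237.3345 Y116.3780
M3 S603
G01 X224.0921 Y110.6535 F1646
G01 X211.3599 Y117.4377
G01 X208.7257 Y131.6220
G01 X218.1730 Y142.5253
G01 X232.5878 Y141.9372
G01 X241.1155 Y130.3005
G01 X237.3345 Y116.3780
M5
G0 X56.8174 Y71.8767
M3 S603
G01 X94.5404 Y165.8280 F1646
G01 X187.5100 Y48.6816
G01 X83.9122 Y47.9438
G01 X43.5680 Y143.7380
G01 X211.4785 Y103.3485
G01 X56.8174 Y71.8767
M5
G0 X58.4695 Y88.3741
M3 S603
G01 X113.4768 Y103.0059 F1646
G01 X172.9903 Y117.1137
G01 X237.0100 Y130.6974
M5
G0 X105.3121 Y12.8189
M3 S776
G01 X106.7801 Y26.1362 F919
G01 X120.4776 Y22.6093
G01 X130.2920 Y15.7939
M5
G0 X0.0000 Y0.0000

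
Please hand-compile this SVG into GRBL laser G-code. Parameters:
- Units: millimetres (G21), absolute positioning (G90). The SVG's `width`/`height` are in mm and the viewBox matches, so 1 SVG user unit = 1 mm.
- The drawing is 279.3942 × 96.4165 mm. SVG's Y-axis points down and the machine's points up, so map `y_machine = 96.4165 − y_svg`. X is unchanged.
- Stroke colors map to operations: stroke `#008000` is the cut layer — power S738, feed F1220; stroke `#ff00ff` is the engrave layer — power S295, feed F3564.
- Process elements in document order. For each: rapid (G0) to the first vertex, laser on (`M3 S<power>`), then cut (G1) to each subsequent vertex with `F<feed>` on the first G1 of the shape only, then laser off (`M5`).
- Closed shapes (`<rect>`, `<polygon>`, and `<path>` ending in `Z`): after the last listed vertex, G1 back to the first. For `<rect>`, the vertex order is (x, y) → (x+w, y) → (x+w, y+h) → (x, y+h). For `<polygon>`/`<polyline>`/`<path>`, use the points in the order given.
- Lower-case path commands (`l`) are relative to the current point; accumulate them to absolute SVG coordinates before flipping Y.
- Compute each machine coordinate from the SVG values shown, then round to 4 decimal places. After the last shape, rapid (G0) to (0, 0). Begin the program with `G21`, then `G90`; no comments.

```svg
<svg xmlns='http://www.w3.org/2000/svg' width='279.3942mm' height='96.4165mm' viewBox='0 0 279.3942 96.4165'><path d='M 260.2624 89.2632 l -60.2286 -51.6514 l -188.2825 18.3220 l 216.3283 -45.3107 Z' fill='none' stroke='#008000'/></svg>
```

G21
G90
G0 X260.2624 Y7.1533
M3 S738
G1 X200.0338 Y58.8047 F1220
G1 X11.7513 Y40.4827
G1 X228.0796 Y85.7934
G1 X260.2624 Y7.1533
M5
G0 X0.0000 Y0.0000

Since the viewBox matches the mm dimensions, user units are millimetres directly. The only transform is the Y-flip y_m = 96.4165 − y_svg.

Shape 1 is a closed polygon drawn with `<path>`. Its stroke #008000 means cut at S738, F1220. After flipping Y the toolpath is (260.2624,7.1533) → (200.0338,58.8047) → (11.7513,40.4827) → (228.0796,85.7934) → (260.2624,7.1533), returning to the start.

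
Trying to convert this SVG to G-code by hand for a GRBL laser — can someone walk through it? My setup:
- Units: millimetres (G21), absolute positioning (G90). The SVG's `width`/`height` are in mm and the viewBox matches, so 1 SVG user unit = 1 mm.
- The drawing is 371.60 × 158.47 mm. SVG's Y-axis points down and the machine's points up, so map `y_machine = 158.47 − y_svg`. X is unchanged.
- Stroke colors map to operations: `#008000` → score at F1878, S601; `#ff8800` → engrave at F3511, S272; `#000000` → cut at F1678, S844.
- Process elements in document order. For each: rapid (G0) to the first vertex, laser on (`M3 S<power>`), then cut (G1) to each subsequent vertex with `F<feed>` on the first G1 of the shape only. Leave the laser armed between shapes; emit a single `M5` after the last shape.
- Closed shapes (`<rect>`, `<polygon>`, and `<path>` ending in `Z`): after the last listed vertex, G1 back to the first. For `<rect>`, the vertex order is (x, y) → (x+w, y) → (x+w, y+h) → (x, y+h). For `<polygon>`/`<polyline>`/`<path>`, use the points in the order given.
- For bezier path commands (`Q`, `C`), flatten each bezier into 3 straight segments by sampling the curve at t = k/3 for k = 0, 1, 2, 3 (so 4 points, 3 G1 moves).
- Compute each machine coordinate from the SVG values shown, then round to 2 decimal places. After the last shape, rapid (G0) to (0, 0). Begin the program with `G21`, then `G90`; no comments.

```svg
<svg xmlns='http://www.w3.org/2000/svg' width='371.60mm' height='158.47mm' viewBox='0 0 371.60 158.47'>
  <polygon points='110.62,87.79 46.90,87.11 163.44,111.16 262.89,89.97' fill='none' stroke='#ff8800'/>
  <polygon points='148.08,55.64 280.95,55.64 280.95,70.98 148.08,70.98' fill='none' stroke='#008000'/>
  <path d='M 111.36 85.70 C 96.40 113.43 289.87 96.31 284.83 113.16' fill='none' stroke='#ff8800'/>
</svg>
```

G21
G90
G0 X110.62 Y70.68
M3 S272
G1 X46.90 Y71.36 F3511
G1 X163.44 Y47.31
G1 X262.89 Y68.50
G1 X110.62 Y70.68
G0 X148.08 Y102.83
M3 S601
G1 X280.95 Y102.83 F1878
G1 X280.95 Y87.49
G1 X148.08 Y87.49
G1 X148.08 Y102.83
G0 X111.36 Y72.77
M3 S272
G1 X150.80 Y57.07 F3511
G1 X238.77 Y53.76
G1 X284.83 Y45.31
M5
G0 X0.00 Y0.00

Since the viewBox matches the mm dimensions, user units are millimetres directly. The only transform is the Y-flip y_m = 158.47 − y_svg.

Shape 1 is a closed polygon drawn with `<polygon>`. Its stroke #ff8800 means engrave at S272, F3511. After flipping Y the toolpath is (110.62,70.68) → (46.90,71.36) → (163.44,47.31) → (262.89,68.50) → (110.62,70.68), returning to the start.

Shape 2 is a rectangle drawn with `<polygon>`. Its stroke #008000 means score at S601, F1878. After flipping Y the toolpath is (148.08,102.83) → (280.95,102.83) → (280.95,87.49) → (148.08,87.49) → (148.08,102.83), returning to the start.

Shape 3 is a cubic bezier drawn with `<path>`. Its stroke #ff8800 means engrave at S272, F3511. After flipping Y the toolpath is (111.36,72.77) → (150.80,57.07) → (238.77,53.76) → (284.83,45.31).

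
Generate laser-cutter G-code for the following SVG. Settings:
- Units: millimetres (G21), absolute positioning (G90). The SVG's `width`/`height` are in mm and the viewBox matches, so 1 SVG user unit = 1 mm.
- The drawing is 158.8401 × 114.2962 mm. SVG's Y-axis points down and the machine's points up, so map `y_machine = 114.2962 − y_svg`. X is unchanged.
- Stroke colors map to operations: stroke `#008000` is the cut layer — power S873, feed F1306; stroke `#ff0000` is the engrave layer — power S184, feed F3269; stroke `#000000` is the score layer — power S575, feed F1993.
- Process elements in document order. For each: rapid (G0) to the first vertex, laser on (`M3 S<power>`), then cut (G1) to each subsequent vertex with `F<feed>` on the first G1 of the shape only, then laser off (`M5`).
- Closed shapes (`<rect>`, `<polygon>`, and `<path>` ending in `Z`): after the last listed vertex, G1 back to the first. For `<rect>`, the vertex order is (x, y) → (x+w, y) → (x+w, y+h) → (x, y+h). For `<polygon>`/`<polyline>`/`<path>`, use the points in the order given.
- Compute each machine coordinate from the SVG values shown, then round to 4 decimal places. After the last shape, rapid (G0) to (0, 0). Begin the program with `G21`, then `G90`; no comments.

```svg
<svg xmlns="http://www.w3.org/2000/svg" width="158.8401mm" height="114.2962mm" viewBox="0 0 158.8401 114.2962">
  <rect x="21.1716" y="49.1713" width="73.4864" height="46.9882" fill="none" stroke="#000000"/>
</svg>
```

1 u = 1 mm; y_m = 114.2962 − y.

[1] `<rect>` rectangle, #000000→score S575 F1993: (21.1716,65.1249) → (94.6580,65.1249) → (94.6580,18.1367) → (21.1716,18.1367) → (21.1716,65.1249) (closed)

G21
G90
G0 X21.1716 Y65.1249
M3 S575
G1 X94.6580 Y65.1249 F1993
G1 X94.6580 Y18.1367
G1 X21.1716 Y18.1367
G1 X21.1716 Y65.1249
M5
G0 X0.0000 Y0.0000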